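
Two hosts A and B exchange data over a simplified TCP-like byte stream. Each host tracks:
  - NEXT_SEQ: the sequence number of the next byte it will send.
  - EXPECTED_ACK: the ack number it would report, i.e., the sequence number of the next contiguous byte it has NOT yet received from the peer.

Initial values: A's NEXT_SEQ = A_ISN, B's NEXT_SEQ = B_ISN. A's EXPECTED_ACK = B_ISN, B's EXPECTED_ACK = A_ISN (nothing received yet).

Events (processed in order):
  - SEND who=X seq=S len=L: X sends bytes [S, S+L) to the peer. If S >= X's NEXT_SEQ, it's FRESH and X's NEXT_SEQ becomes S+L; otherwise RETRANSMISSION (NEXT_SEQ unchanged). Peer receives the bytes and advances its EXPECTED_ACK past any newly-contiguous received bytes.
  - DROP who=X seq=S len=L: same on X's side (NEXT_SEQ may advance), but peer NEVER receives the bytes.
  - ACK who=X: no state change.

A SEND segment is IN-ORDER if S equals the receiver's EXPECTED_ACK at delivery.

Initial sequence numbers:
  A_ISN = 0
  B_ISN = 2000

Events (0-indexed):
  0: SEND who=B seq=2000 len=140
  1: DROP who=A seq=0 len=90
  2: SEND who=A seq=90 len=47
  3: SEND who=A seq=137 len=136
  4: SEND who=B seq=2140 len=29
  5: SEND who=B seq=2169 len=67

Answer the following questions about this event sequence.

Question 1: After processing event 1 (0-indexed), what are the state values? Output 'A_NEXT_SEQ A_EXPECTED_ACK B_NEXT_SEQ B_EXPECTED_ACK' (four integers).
After event 0: A_seq=0 A_ack=2140 B_seq=2140 B_ack=0
After event 1: A_seq=90 A_ack=2140 B_seq=2140 B_ack=0

90 2140 2140 0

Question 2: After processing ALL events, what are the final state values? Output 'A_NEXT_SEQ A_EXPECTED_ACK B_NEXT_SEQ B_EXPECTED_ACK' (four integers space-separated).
After event 0: A_seq=0 A_ack=2140 B_seq=2140 B_ack=0
After event 1: A_seq=90 A_ack=2140 B_seq=2140 B_ack=0
After event 2: A_seq=137 A_ack=2140 B_seq=2140 B_ack=0
After event 3: A_seq=273 A_ack=2140 B_seq=2140 B_ack=0
After event 4: A_seq=273 A_ack=2169 B_seq=2169 B_ack=0
After event 5: A_seq=273 A_ack=2236 B_seq=2236 B_ack=0

Answer: 273 2236 2236 0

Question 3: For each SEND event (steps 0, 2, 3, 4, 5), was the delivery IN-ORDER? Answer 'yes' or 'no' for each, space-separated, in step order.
Step 0: SEND seq=2000 -> in-order
Step 2: SEND seq=90 -> out-of-order
Step 3: SEND seq=137 -> out-of-order
Step 4: SEND seq=2140 -> in-order
Step 5: SEND seq=2169 -> in-order

Answer: yes no no yes yes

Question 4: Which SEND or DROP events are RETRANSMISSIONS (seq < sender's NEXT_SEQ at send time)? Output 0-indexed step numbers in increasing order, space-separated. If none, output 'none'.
Answer: none

Derivation:
Step 0: SEND seq=2000 -> fresh
Step 1: DROP seq=0 -> fresh
Step 2: SEND seq=90 -> fresh
Step 3: SEND seq=137 -> fresh
Step 4: SEND seq=2140 -> fresh
Step 5: SEND seq=2169 -> fresh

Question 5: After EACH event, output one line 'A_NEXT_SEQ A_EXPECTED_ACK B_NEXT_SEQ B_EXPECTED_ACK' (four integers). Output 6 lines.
0 2140 2140 0
90 2140 2140 0
137 2140 2140 0
273 2140 2140 0
273 2169 2169 0
273 2236 2236 0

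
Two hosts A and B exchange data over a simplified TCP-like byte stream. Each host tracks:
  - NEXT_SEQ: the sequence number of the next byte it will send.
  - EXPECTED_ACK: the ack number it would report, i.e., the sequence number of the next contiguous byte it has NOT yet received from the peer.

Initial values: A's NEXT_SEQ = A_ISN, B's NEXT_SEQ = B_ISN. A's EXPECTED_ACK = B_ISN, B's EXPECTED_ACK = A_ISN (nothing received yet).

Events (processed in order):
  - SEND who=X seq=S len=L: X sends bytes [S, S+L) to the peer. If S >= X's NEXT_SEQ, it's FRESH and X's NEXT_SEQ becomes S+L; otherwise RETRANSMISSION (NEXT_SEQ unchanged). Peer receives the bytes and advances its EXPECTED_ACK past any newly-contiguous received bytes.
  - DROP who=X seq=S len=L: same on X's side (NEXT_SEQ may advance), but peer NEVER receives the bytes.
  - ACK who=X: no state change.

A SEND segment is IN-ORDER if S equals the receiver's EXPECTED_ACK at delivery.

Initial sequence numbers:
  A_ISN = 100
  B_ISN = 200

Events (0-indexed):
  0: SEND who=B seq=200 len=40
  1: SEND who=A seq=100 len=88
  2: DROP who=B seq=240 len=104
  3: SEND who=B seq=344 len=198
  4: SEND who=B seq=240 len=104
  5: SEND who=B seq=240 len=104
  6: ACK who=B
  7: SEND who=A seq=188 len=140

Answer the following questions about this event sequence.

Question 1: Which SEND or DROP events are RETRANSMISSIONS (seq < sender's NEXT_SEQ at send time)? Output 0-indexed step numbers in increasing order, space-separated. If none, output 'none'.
Step 0: SEND seq=200 -> fresh
Step 1: SEND seq=100 -> fresh
Step 2: DROP seq=240 -> fresh
Step 3: SEND seq=344 -> fresh
Step 4: SEND seq=240 -> retransmit
Step 5: SEND seq=240 -> retransmit
Step 7: SEND seq=188 -> fresh

Answer: 4 5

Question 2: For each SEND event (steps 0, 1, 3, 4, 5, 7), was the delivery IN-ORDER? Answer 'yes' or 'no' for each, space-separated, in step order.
Step 0: SEND seq=200 -> in-order
Step 1: SEND seq=100 -> in-order
Step 3: SEND seq=344 -> out-of-order
Step 4: SEND seq=240 -> in-order
Step 5: SEND seq=240 -> out-of-order
Step 7: SEND seq=188 -> in-order

Answer: yes yes no yes no yes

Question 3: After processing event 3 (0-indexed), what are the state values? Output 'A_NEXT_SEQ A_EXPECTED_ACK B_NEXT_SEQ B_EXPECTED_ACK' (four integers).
After event 0: A_seq=100 A_ack=240 B_seq=240 B_ack=100
After event 1: A_seq=188 A_ack=240 B_seq=240 B_ack=188
After event 2: A_seq=188 A_ack=240 B_seq=344 B_ack=188
After event 3: A_seq=188 A_ack=240 B_seq=542 B_ack=188

188 240 542 188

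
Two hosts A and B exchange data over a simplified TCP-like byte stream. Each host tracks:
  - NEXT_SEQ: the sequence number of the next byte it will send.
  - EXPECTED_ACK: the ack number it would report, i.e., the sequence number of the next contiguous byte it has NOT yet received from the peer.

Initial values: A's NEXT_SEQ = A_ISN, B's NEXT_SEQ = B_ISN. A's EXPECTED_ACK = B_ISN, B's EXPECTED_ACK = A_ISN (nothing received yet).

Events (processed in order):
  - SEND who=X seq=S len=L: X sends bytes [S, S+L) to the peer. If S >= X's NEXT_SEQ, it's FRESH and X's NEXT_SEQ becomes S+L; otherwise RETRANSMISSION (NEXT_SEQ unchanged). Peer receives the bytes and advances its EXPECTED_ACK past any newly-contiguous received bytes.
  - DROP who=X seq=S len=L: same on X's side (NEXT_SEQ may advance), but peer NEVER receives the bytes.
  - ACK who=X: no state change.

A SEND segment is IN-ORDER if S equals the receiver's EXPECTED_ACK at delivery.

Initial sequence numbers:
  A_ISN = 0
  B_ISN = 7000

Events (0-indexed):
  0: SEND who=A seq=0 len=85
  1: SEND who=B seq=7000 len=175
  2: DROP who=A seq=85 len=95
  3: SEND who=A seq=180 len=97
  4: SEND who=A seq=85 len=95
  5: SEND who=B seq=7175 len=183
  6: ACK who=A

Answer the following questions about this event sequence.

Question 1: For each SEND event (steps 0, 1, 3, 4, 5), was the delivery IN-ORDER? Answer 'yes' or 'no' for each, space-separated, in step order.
Step 0: SEND seq=0 -> in-order
Step 1: SEND seq=7000 -> in-order
Step 3: SEND seq=180 -> out-of-order
Step 4: SEND seq=85 -> in-order
Step 5: SEND seq=7175 -> in-order

Answer: yes yes no yes yes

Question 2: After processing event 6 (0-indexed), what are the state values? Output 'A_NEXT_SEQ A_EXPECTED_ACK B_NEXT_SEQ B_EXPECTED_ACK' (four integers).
After event 0: A_seq=85 A_ack=7000 B_seq=7000 B_ack=85
After event 1: A_seq=85 A_ack=7175 B_seq=7175 B_ack=85
After event 2: A_seq=180 A_ack=7175 B_seq=7175 B_ack=85
After event 3: A_seq=277 A_ack=7175 B_seq=7175 B_ack=85
After event 4: A_seq=277 A_ack=7175 B_seq=7175 B_ack=277
After event 5: A_seq=277 A_ack=7358 B_seq=7358 B_ack=277
After event 6: A_seq=277 A_ack=7358 B_seq=7358 B_ack=277

277 7358 7358 277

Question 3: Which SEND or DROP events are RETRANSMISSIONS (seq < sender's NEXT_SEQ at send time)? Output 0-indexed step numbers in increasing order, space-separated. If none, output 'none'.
Step 0: SEND seq=0 -> fresh
Step 1: SEND seq=7000 -> fresh
Step 2: DROP seq=85 -> fresh
Step 3: SEND seq=180 -> fresh
Step 4: SEND seq=85 -> retransmit
Step 5: SEND seq=7175 -> fresh

Answer: 4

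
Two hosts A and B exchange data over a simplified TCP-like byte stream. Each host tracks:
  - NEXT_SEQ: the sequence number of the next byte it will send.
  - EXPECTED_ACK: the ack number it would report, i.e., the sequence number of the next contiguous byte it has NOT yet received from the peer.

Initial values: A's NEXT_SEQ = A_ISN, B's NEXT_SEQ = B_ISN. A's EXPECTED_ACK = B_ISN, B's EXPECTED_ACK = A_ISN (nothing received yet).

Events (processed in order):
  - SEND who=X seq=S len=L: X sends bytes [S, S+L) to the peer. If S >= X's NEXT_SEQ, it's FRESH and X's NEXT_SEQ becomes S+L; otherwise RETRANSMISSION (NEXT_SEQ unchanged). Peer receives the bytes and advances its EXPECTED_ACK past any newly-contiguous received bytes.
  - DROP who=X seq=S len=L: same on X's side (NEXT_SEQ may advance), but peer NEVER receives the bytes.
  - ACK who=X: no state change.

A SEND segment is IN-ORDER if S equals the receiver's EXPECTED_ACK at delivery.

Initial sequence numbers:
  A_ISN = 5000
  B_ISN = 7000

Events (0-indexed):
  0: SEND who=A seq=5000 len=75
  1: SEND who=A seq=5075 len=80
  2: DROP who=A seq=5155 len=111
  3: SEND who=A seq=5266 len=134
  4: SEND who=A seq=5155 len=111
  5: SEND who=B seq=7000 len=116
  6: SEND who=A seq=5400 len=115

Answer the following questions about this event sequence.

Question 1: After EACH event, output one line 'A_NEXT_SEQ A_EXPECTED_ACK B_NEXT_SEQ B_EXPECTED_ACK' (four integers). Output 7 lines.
5075 7000 7000 5075
5155 7000 7000 5155
5266 7000 7000 5155
5400 7000 7000 5155
5400 7000 7000 5400
5400 7116 7116 5400
5515 7116 7116 5515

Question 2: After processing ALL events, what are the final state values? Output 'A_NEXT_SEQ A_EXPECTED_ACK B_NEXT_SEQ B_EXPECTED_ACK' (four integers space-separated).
Answer: 5515 7116 7116 5515

Derivation:
After event 0: A_seq=5075 A_ack=7000 B_seq=7000 B_ack=5075
After event 1: A_seq=5155 A_ack=7000 B_seq=7000 B_ack=5155
After event 2: A_seq=5266 A_ack=7000 B_seq=7000 B_ack=5155
After event 3: A_seq=5400 A_ack=7000 B_seq=7000 B_ack=5155
After event 4: A_seq=5400 A_ack=7000 B_seq=7000 B_ack=5400
After event 5: A_seq=5400 A_ack=7116 B_seq=7116 B_ack=5400
After event 6: A_seq=5515 A_ack=7116 B_seq=7116 B_ack=5515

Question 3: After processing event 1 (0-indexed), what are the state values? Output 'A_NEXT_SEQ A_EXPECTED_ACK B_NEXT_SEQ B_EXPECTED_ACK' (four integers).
After event 0: A_seq=5075 A_ack=7000 B_seq=7000 B_ack=5075
After event 1: A_seq=5155 A_ack=7000 B_seq=7000 B_ack=5155

5155 7000 7000 5155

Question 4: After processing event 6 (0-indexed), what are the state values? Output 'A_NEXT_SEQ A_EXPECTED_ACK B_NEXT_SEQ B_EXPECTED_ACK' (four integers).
After event 0: A_seq=5075 A_ack=7000 B_seq=7000 B_ack=5075
After event 1: A_seq=5155 A_ack=7000 B_seq=7000 B_ack=5155
After event 2: A_seq=5266 A_ack=7000 B_seq=7000 B_ack=5155
After event 3: A_seq=5400 A_ack=7000 B_seq=7000 B_ack=5155
After event 4: A_seq=5400 A_ack=7000 B_seq=7000 B_ack=5400
After event 5: A_seq=5400 A_ack=7116 B_seq=7116 B_ack=5400
After event 6: A_seq=5515 A_ack=7116 B_seq=7116 B_ack=5515

5515 7116 7116 5515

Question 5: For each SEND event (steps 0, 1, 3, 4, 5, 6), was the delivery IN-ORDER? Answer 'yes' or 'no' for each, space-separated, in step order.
Answer: yes yes no yes yes yes

Derivation:
Step 0: SEND seq=5000 -> in-order
Step 1: SEND seq=5075 -> in-order
Step 3: SEND seq=5266 -> out-of-order
Step 4: SEND seq=5155 -> in-order
Step 5: SEND seq=7000 -> in-order
Step 6: SEND seq=5400 -> in-order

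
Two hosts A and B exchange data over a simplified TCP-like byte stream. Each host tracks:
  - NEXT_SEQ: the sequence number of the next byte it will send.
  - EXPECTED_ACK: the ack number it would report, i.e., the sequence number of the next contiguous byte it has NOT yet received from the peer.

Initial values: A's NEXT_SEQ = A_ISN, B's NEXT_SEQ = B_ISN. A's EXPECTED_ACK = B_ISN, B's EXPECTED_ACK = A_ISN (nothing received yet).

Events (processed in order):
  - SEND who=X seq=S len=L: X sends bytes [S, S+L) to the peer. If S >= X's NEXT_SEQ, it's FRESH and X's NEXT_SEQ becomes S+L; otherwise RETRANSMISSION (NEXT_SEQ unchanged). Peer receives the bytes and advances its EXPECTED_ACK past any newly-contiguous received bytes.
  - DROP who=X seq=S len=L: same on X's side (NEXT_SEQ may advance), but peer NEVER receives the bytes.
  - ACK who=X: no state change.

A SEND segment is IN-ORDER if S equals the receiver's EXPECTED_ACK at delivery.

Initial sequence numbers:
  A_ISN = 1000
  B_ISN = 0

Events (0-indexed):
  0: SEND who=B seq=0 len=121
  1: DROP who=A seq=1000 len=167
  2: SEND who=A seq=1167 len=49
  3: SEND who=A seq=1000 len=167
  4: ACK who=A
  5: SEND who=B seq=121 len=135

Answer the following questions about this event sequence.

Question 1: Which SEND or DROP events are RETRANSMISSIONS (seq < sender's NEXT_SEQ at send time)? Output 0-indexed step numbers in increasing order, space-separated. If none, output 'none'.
Answer: 3

Derivation:
Step 0: SEND seq=0 -> fresh
Step 1: DROP seq=1000 -> fresh
Step 2: SEND seq=1167 -> fresh
Step 3: SEND seq=1000 -> retransmit
Step 5: SEND seq=121 -> fresh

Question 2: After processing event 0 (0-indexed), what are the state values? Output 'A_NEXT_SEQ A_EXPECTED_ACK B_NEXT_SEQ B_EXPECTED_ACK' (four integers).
After event 0: A_seq=1000 A_ack=121 B_seq=121 B_ack=1000

1000 121 121 1000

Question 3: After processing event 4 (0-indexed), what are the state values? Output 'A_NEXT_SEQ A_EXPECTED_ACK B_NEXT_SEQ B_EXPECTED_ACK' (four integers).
After event 0: A_seq=1000 A_ack=121 B_seq=121 B_ack=1000
After event 1: A_seq=1167 A_ack=121 B_seq=121 B_ack=1000
After event 2: A_seq=1216 A_ack=121 B_seq=121 B_ack=1000
After event 3: A_seq=1216 A_ack=121 B_seq=121 B_ack=1216
After event 4: A_seq=1216 A_ack=121 B_seq=121 B_ack=1216

1216 121 121 1216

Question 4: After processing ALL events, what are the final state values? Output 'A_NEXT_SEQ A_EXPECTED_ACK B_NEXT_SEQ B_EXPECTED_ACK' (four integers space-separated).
After event 0: A_seq=1000 A_ack=121 B_seq=121 B_ack=1000
After event 1: A_seq=1167 A_ack=121 B_seq=121 B_ack=1000
After event 2: A_seq=1216 A_ack=121 B_seq=121 B_ack=1000
After event 3: A_seq=1216 A_ack=121 B_seq=121 B_ack=1216
After event 4: A_seq=1216 A_ack=121 B_seq=121 B_ack=1216
After event 5: A_seq=1216 A_ack=256 B_seq=256 B_ack=1216

Answer: 1216 256 256 1216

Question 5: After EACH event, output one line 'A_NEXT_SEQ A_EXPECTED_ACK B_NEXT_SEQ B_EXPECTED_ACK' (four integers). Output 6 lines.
1000 121 121 1000
1167 121 121 1000
1216 121 121 1000
1216 121 121 1216
1216 121 121 1216
1216 256 256 1216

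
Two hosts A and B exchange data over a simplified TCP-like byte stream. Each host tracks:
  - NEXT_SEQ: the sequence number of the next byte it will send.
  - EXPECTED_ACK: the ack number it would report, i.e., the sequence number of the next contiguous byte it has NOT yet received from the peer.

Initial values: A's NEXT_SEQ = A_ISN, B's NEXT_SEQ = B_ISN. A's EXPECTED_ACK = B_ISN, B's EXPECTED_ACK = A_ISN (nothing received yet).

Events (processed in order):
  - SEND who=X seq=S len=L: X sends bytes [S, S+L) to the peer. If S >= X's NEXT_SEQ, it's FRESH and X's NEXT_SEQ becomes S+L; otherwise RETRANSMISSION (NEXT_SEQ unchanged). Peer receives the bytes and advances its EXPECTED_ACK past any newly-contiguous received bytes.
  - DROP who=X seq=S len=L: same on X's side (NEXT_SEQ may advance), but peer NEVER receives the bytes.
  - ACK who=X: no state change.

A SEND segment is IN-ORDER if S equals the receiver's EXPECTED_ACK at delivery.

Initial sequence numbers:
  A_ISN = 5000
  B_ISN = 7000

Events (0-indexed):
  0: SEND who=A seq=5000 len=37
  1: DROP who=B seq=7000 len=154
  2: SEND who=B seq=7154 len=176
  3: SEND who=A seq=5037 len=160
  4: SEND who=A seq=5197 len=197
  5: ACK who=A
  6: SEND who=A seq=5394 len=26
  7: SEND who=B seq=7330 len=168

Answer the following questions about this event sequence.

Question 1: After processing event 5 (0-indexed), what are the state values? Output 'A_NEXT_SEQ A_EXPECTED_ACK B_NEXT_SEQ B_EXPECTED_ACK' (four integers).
After event 0: A_seq=5037 A_ack=7000 B_seq=7000 B_ack=5037
After event 1: A_seq=5037 A_ack=7000 B_seq=7154 B_ack=5037
After event 2: A_seq=5037 A_ack=7000 B_seq=7330 B_ack=5037
After event 3: A_seq=5197 A_ack=7000 B_seq=7330 B_ack=5197
After event 4: A_seq=5394 A_ack=7000 B_seq=7330 B_ack=5394
After event 5: A_seq=5394 A_ack=7000 B_seq=7330 B_ack=5394

5394 7000 7330 5394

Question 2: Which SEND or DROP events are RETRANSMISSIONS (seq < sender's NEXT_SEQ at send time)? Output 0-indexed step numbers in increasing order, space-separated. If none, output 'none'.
Step 0: SEND seq=5000 -> fresh
Step 1: DROP seq=7000 -> fresh
Step 2: SEND seq=7154 -> fresh
Step 3: SEND seq=5037 -> fresh
Step 4: SEND seq=5197 -> fresh
Step 6: SEND seq=5394 -> fresh
Step 7: SEND seq=7330 -> fresh

Answer: none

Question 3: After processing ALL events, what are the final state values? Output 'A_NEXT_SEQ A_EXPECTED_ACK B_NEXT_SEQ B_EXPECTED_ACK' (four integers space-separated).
Answer: 5420 7000 7498 5420

Derivation:
After event 0: A_seq=5037 A_ack=7000 B_seq=7000 B_ack=5037
After event 1: A_seq=5037 A_ack=7000 B_seq=7154 B_ack=5037
After event 2: A_seq=5037 A_ack=7000 B_seq=7330 B_ack=5037
After event 3: A_seq=5197 A_ack=7000 B_seq=7330 B_ack=5197
After event 4: A_seq=5394 A_ack=7000 B_seq=7330 B_ack=5394
After event 5: A_seq=5394 A_ack=7000 B_seq=7330 B_ack=5394
After event 6: A_seq=5420 A_ack=7000 B_seq=7330 B_ack=5420
After event 7: A_seq=5420 A_ack=7000 B_seq=7498 B_ack=5420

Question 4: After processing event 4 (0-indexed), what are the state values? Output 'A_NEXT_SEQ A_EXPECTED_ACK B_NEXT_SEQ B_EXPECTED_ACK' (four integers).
After event 0: A_seq=5037 A_ack=7000 B_seq=7000 B_ack=5037
After event 1: A_seq=5037 A_ack=7000 B_seq=7154 B_ack=5037
After event 2: A_seq=5037 A_ack=7000 B_seq=7330 B_ack=5037
After event 3: A_seq=5197 A_ack=7000 B_seq=7330 B_ack=5197
After event 4: A_seq=5394 A_ack=7000 B_seq=7330 B_ack=5394

5394 7000 7330 5394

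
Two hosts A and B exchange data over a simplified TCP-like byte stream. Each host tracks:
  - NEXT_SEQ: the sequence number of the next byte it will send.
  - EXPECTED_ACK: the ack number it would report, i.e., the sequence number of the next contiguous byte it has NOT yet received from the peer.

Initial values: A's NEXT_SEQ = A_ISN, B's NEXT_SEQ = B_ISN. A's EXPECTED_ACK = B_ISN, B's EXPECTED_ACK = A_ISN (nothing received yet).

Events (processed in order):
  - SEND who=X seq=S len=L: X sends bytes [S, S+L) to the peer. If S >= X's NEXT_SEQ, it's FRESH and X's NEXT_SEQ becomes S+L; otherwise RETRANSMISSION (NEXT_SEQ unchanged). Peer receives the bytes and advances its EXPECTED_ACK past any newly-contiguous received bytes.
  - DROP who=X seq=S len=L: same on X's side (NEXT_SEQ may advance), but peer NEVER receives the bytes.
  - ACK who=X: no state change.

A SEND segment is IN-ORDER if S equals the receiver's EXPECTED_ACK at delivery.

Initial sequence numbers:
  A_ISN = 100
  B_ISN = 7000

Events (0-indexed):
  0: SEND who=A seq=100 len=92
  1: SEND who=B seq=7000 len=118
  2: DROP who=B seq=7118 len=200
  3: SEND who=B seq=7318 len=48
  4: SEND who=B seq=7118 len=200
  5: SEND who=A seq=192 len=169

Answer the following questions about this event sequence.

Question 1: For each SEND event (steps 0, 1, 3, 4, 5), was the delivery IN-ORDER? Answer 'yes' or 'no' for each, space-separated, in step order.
Answer: yes yes no yes yes

Derivation:
Step 0: SEND seq=100 -> in-order
Step 1: SEND seq=7000 -> in-order
Step 3: SEND seq=7318 -> out-of-order
Step 4: SEND seq=7118 -> in-order
Step 5: SEND seq=192 -> in-order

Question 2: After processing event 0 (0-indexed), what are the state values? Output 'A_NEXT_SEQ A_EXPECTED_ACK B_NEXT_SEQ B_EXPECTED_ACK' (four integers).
After event 0: A_seq=192 A_ack=7000 B_seq=7000 B_ack=192

192 7000 7000 192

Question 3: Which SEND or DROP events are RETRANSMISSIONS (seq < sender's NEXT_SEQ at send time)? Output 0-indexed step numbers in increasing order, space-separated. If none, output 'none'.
Answer: 4

Derivation:
Step 0: SEND seq=100 -> fresh
Step 1: SEND seq=7000 -> fresh
Step 2: DROP seq=7118 -> fresh
Step 3: SEND seq=7318 -> fresh
Step 4: SEND seq=7118 -> retransmit
Step 5: SEND seq=192 -> fresh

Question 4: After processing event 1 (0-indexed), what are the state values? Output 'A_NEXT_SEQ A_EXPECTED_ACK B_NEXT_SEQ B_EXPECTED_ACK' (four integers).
After event 0: A_seq=192 A_ack=7000 B_seq=7000 B_ack=192
After event 1: A_seq=192 A_ack=7118 B_seq=7118 B_ack=192

192 7118 7118 192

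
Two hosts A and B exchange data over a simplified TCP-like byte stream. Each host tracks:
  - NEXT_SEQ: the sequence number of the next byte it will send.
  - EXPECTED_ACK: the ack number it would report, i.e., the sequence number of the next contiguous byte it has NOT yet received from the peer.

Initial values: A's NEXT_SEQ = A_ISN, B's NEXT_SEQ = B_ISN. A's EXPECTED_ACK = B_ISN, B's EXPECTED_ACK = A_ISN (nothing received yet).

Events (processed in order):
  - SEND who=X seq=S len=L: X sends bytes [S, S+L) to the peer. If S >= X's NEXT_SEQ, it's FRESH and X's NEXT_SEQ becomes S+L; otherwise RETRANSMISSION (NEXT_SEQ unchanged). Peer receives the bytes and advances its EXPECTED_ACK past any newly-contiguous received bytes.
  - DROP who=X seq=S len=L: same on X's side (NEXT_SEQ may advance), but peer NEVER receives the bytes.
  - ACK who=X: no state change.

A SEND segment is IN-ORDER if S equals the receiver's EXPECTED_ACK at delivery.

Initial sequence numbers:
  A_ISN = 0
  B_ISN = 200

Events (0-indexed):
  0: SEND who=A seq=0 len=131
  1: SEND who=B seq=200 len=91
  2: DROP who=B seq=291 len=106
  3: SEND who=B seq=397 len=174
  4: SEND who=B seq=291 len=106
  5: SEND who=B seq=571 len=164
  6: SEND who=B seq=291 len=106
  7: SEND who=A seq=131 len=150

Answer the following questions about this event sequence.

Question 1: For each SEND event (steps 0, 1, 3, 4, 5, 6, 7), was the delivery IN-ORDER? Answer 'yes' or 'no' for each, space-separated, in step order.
Answer: yes yes no yes yes no yes

Derivation:
Step 0: SEND seq=0 -> in-order
Step 1: SEND seq=200 -> in-order
Step 3: SEND seq=397 -> out-of-order
Step 4: SEND seq=291 -> in-order
Step 5: SEND seq=571 -> in-order
Step 6: SEND seq=291 -> out-of-order
Step 7: SEND seq=131 -> in-order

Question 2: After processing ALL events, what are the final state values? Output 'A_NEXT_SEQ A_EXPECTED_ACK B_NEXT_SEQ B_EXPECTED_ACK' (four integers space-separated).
Answer: 281 735 735 281

Derivation:
After event 0: A_seq=131 A_ack=200 B_seq=200 B_ack=131
After event 1: A_seq=131 A_ack=291 B_seq=291 B_ack=131
After event 2: A_seq=131 A_ack=291 B_seq=397 B_ack=131
After event 3: A_seq=131 A_ack=291 B_seq=571 B_ack=131
After event 4: A_seq=131 A_ack=571 B_seq=571 B_ack=131
After event 5: A_seq=131 A_ack=735 B_seq=735 B_ack=131
After event 6: A_seq=131 A_ack=735 B_seq=735 B_ack=131
After event 7: A_seq=281 A_ack=735 B_seq=735 B_ack=281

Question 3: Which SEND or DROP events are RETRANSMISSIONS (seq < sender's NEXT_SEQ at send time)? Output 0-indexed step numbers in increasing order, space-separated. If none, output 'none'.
Step 0: SEND seq=0 -> fresh
Step 1: SEND seq=200 -> fresh
Step 2: DROP seq=291 -> fresh
Step 3: SEND seq=397 -> fresh
Step 4: SEND seq=291 -> retransmit
Step 5: SEND seq=571 -> fresh
Step 6: SEND seq=291 -> retransmit
Step 7: SEND seq=131 -> fresh

Answer: 4 6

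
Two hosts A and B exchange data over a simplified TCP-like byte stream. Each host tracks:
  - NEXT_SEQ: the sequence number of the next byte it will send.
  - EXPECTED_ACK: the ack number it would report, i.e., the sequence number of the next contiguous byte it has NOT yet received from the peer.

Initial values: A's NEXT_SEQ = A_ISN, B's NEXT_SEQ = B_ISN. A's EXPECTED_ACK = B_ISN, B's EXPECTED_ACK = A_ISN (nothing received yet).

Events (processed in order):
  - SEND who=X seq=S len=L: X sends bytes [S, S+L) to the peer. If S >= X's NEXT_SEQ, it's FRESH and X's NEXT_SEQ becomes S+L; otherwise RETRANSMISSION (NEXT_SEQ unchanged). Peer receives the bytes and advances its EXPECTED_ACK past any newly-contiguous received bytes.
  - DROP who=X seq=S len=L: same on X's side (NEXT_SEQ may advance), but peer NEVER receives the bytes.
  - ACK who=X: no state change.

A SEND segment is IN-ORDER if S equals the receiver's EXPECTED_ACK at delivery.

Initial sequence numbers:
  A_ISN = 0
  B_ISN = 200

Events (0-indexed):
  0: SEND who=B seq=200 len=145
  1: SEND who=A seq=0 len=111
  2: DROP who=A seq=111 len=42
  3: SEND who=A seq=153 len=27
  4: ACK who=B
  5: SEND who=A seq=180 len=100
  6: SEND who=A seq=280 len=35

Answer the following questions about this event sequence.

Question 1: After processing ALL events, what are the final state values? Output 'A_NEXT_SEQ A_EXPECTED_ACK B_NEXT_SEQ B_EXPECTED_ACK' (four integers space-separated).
Answer: 315 345 345 111

Derivation:
After event 0: A_seq=0 A_ack=345 B_seq=345 B_ack=0
After event 1: A_seq=111 A_ack=345 B_seq=345 B_ack=111
After event 2: A_seq=153 A_ack=345 B_seq=345 B_ack=111
After event 3: A_seq=180 A_ack=345 B_seq=345 B_ack=111
After event 4: A_seq=180 A_ack=345 B_seq=345 B_ack=111
After event 5: A_seq=280 A_ack=345 B_seq=345 B_ack=111
After event 6: A_seq=315 A_ack=345 B_seq=345 B_ack=111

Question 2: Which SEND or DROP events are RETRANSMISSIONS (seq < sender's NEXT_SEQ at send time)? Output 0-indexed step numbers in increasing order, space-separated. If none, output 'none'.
Step 0: SEND seq=200 -> fresh
Step 1: SEND seq=0 -> fresh
Step 2: DROP seq=111 -> fresh
Step 3: SEND seq=153 -> fresh
Step 5: SEND seq=180 -> fresh
Step 6: SEND seq=280 -> fresh

Answer: none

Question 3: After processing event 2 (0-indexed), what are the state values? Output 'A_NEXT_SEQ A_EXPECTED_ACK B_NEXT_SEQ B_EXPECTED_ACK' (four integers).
After event 0: A_seq=0 A_ack=345 B_seq=345 B_ack=0
After event 1: A_seq=111 A_ack=345 B_seq=345 B_ack=111
After event 2: A_seq=153 A_ack=345 B_seq=345 B_ack=111

153 345 345 111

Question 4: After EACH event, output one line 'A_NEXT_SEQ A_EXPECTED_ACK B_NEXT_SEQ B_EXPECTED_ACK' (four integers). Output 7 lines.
0 345 345 0
111 345 345 111
153 345 345 111
180 345 345 111
180 345 345 111
280 345 345 111
315 345 345 111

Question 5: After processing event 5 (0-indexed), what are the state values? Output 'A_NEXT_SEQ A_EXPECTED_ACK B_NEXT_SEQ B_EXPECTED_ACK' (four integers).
After event 0: A_seq=0 A_ack=345 B_seq=345 B_ack=0
After event 1: A_seq=111 A_ack=345 B_seq=345 B_ack=111
After event 2: A_seq=153 A_ack=345 B_seq=345 B_ack=111
After event 3: A_seq=180 A_ack=345 B_seq=345 B_ack=111
After event 4: A_seq=180 A_ack=345 B_seq=345 B_ack=111
After event 5: A_seq=280 A_ack=345 B_seq=345 B_ack=111

280 345 345 111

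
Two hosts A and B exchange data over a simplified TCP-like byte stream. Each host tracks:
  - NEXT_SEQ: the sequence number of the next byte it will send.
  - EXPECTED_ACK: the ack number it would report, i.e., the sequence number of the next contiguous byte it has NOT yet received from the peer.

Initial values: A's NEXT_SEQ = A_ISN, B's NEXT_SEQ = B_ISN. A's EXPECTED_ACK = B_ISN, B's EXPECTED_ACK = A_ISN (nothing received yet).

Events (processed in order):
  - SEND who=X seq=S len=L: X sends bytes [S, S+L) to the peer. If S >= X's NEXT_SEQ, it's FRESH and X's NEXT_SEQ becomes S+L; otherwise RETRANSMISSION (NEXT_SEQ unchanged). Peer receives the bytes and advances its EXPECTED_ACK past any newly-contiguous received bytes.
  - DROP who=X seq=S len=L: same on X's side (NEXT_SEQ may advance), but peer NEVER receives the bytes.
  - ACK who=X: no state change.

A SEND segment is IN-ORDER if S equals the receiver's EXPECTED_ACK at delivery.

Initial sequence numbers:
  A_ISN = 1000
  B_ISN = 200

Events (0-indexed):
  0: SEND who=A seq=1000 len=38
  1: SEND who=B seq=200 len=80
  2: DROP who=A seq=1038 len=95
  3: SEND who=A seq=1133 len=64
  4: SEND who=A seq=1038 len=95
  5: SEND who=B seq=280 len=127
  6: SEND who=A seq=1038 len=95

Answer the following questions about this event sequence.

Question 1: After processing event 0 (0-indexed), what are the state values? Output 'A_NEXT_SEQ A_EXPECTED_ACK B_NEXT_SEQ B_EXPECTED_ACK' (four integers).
After event 0: A_seq=1038 A_ack=200 B_seq=200 B_ack=1038

1038 200 200 1038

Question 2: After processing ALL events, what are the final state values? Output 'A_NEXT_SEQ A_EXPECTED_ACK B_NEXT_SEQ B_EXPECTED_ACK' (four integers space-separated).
After event 0: A_seq=1038 A_ack=200 B_seq=200 B_ack=1038
After event 1: A_seq=1038 A_ack=280 B_seq=280 B_ack=1038
After event 2: A_seq=1133 A_ack=280 B_seq=280 B_ack=1038
After event 3: A_seq=1197 A_ack=280 B_seq=280 B_ack=1038
After event 4: A_seq=1197 A_ack=280 B_seq=280 B_ack=1197
After event 5: A_seq=1197 A_ack=407 B_seq=407 B_ack=1197
After event 6: A_seq=1197 A_ack=407 B_seq=407 B_ack=1197

Answer: 1197 407 407 1197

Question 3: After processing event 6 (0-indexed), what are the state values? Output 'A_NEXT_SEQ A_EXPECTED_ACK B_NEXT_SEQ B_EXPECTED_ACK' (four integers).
After event 0: A_seq=1038 A_ack=200 B_seq=200 B_ack=1038
After event 1: A_seq=1038 A_ack=280 B_seq=280 B_ack=1038
After event 2: A_seq=1133 A_ack=280 B_seq=280 B_ack=1038
After event 3: A_seq=1197 A_ack=280 B_seq=280 B_ack=1038
After event 4: A_seq=1197 A_ack=280 B_seq=280 B_ack=1197
After event 5: A_seq=1197 A_ack=407 B_seq=407 B_ack=1197
After event 6: A_seq=1197 A_ack=407 B_seq=407 B_ack=1197

1197 407 407 1197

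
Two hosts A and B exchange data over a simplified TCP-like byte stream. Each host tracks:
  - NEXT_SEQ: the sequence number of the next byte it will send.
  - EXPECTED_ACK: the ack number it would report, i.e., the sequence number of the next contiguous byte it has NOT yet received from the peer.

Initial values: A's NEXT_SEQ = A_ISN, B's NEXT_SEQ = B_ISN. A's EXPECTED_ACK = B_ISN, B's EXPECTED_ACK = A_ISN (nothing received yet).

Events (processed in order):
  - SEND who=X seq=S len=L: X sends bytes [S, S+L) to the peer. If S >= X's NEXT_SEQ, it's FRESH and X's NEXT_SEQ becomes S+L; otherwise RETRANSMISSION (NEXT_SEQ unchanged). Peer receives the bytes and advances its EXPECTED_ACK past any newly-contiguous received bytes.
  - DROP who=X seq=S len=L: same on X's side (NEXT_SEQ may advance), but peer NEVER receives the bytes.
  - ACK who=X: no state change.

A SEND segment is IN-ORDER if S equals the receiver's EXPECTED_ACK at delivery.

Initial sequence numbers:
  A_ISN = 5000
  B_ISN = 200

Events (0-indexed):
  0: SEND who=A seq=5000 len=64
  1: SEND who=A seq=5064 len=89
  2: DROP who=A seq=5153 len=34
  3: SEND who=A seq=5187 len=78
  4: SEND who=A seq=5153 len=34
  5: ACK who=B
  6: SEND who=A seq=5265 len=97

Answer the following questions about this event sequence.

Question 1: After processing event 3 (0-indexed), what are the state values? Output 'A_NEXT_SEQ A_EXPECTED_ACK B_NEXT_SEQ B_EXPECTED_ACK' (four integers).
After event 0: A_seq=5064 A_ack=200 B_seq=200 B_ack=5064
After event 1: A_seq=5153 A_ack=200 B_seq=200 B_ack=5153
After event 2: A_seq=5187 A_ack=200 B_seq=200 B_ack=5153
After event 3: A_seq=5265 A_ack=200 B_seq=200 B_ack=5153

5265 200 200 5153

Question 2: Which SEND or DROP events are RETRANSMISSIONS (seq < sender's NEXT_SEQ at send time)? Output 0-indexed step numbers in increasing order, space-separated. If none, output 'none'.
Step 0: SEND seq=5000 -> fresh
Step 1: SEND seq=5064 -> fresh
Step 2: DROP seq=5153 -> fresh
Step 3: SEND seq=5187 -> fresh
Step 4: SEND seq=5153 -> retransmit
Step 6: SEND seq=5265 -> fresh

Answer: 4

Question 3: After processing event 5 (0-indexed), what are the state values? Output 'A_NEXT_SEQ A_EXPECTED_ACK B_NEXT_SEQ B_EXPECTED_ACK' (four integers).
After event 0: A_seq=5064 A_ack=200 B_seq=200 B_ack=5064
After event 1: A_seq=5153 A_ack=200 B_seq=200 B_ack=5153
After event 2: A_seq=5187 A_ack=200 B_seq=200 B_ack=5153
After event 3: A_seq=5265 A_ack=200 B_seq=200 B_ack=5153
After event 4: A_seq=5265 A_ack=200 B_seq=200 B_ack=5265
After event 5: A_seq=5265 A_ack=200 B_seq=200 B_ack=5265

5265 200 200 5265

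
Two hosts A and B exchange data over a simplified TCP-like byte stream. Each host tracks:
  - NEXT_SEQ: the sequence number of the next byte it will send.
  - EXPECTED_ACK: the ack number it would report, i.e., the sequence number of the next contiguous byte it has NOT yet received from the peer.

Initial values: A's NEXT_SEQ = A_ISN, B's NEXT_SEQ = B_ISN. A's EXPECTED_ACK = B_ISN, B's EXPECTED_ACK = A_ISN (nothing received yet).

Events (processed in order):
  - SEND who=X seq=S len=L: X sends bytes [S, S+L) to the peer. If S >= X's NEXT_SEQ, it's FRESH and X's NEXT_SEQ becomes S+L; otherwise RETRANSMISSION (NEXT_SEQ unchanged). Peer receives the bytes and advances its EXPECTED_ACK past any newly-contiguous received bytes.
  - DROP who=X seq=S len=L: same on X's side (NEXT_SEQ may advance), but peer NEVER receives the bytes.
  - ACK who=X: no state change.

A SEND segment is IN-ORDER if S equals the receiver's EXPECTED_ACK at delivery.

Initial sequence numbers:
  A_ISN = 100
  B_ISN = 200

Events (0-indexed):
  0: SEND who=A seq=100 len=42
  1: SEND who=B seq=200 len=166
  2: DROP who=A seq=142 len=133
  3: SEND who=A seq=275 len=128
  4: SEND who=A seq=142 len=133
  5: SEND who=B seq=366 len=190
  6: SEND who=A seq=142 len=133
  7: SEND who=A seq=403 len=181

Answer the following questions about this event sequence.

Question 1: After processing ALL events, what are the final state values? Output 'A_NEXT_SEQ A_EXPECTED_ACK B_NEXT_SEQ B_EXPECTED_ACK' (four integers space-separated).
After event 0: A_seq=142 A_ack=200 B_seq=200 B_ack=142
After event 1: A_seq=142 A_ack=366 B_seq=366 B_ack=142
After event 2: A_seq=275 A_ack=366 B_seq=366 B_ack=142
After event 3: A_seq=403 A_ack=366 B_seq=366 B_ack=142
After event 4: A_seq=403 A_ack=366 B_seq=366 B_ack=403
After event 5: A_seq=403 A_ack=556 B_seq=556 B_ack=403
After event 6: A_seq=403 A_ack=556 B_seq=556 B_ack=403
After event 7: A_seq=584 A_ack=556 B_seq=556 B_ack=584

Answer: 584 556 556 584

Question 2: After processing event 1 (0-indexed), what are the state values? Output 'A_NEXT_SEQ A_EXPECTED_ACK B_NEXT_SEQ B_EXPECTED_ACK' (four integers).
After event 0: A_seq=142 A_ack=200 B_seq=200 B_ack=142
After event 1: A_seq=142 A_ack=366 B_seq=366 B_ack=142

142 366 366 142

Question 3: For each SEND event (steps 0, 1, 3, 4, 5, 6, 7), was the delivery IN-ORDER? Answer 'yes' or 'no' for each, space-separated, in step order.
Answer: yes yes no yes yes no yes

Derivation:
Step 0: SEND seq=100 -> in-order
Step 1: SEND seq=200 -> in-order
Step 3: SEND seq=275 -> out-of-order
Step 4: SEND seq=142 -> in-order
Step 5: SEND seq=366 -> in-order
Step 6: SEND seq=142 -> out-of-order
Step 7: SEND seq=403 -> in-order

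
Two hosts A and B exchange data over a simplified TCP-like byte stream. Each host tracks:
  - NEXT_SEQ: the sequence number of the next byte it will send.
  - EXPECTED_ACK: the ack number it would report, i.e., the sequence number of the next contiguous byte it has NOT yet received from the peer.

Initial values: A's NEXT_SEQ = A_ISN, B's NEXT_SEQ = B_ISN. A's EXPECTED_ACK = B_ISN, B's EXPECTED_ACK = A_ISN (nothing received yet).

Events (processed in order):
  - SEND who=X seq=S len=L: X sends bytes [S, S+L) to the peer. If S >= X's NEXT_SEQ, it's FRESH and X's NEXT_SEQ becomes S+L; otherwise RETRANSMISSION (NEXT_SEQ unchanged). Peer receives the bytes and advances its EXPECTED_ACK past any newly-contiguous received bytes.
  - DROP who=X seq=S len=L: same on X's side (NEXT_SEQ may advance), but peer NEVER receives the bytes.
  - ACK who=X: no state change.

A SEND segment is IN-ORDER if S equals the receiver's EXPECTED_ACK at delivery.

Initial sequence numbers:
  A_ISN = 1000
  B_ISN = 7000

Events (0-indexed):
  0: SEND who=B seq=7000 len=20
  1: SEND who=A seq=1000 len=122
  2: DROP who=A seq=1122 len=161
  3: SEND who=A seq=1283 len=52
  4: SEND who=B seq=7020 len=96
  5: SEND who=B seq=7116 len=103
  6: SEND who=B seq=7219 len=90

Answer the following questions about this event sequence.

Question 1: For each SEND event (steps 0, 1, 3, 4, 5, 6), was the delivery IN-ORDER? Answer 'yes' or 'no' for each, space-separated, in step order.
Answer: yes yes no yes yes yes

Derivation:
Step 0: SEND seq=7000 -> in-order
Step 1: SEND seq=1000 -> in-order
Step 3: SEND seq=1283 -> out-of-order
Step 4: SEND seq=7020 -> in-order
Step 5: SEND seq=7116 -> in-order
Step 6: SEND seq=7219 -> in-order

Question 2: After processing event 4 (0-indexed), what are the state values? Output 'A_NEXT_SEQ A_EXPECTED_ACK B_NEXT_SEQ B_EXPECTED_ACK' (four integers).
After event 0: A_seq=1000 A_ack=7020 B_seq=7020 B_ack=1000
After event 1: A_seq=1122 A_ack=7020 B_seq=7020 B_ack=1122
After event 2: A_seq=1283 A_ack=7020 B_seq=7020 B_ack=1122
After event 3: A_seq=1335 A_ack=7020 B_seq=7020 B_ack=1122
After event 4: A_seq=1335 A_ack=7116 B_seq=7116 B_ack=1122

1335 7116 7116 1122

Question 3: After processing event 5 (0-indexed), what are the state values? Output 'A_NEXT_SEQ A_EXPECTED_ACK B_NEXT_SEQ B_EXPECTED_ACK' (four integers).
After event 0: A_seq=1000 A_ack=7020 B_seq=7020 B_ack=1000
After event 1: A_seq=1122 A_ack=7020 B_seq=7020 B_ack=1122
After event 2: A_seq=1283 A_ack=7020 B_seq=7020 B_ack=1122
After event 3: A_seq=1335 A_ack=7020 B_seq=7020 B_ack=1122
After event 4: A_seq=1335 A_ack=7116 B_seq=7116 B_ack=1122
After event 5: A_seq=1335 A_ack=7219 B_seq=7219 B_ack=1122

1335 7219 7219 1122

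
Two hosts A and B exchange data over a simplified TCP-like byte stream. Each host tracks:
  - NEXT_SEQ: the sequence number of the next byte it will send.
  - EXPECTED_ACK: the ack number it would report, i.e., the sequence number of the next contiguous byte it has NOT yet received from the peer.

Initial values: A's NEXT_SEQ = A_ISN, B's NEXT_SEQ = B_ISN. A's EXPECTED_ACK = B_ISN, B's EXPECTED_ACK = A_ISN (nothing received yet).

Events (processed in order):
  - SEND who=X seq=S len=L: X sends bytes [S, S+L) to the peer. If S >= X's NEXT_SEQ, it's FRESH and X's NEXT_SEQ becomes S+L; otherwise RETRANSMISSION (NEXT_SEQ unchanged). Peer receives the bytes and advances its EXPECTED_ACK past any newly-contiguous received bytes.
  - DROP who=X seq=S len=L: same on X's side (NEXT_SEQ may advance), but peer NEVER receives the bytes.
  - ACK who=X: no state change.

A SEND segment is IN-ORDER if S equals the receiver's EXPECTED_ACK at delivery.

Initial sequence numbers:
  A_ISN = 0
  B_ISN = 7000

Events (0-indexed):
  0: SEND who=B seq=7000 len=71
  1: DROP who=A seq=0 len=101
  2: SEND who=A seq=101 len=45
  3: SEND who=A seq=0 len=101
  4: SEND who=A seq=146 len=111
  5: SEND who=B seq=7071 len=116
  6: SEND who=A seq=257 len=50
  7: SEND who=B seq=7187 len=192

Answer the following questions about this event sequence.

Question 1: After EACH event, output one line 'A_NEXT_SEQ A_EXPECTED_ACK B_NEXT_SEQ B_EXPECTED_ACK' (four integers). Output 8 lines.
0 7071 7071 0
101 7071 7071 0
146 7071 7071 0
146 7071 7071 146
257 7071 7071 257
257 7187 7187 257
307 7187 7187 307
307 7379 7379 307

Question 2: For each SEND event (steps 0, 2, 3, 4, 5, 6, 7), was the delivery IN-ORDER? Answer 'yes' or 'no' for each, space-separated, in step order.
Step 0: SEND seq=7000 -> in-order
Step 2: SEND seq=101 -> out-of-order
Step 3: SEND seq=0 -> in-order
Step 4: SEND seq=146 -> in-order
Step 5: SEND seq=7071 -> in-order
Step 6: SEND seq=257 -> in-order
Step 7: SEND seq=7187 -> in-order

Answer: yes no yes yes yes yes yes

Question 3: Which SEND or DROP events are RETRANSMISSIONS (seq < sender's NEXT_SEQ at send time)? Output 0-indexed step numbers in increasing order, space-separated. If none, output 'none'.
Step 0: SEND seq=7000 -> fresh
Step 1: DROP seq=0 -> fresh
Step 2: SEND seq=101 -> fresh
Step 3: SEND seq=0 -> retransmit
Step 4: SEND seq=146 -> fresh
Step 5: SEND seq=7071 -> fresh
Step 6: SEND seq=257 -> fresh
Step 7: SEND seq=7187 -> fresh

Answer: 3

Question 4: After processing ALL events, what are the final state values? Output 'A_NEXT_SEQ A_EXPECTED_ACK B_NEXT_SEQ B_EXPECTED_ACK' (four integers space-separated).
Answer: 307 7379 7379 307

Derivation:
After event 0: A_seq=0 A_ack=7071 B_seq=7071 B_ack=0
After event 1: A_seq=101 A_ack=7071 B_seq=7071 B_ack=0
After event 2: A_seq=146 A_ack=7071 B_seq=7071 B_ack=0
After event 3: A_seq=146 A_ack=7071 B_seq=7071 B_ack=146
After event 4: A_seq=257 A_ack=7071 B_seq=7071 B_ack=257
After event 5: A_seq=257 A_ack=7187 B_seq=7187 B_ack=257
After event 6: A_seq=307 A_ack=7187 B_seq=7187 B_ack=307
After event 7: A_seq=307 A_ack=7379 B_seq=7379 B_ack=307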